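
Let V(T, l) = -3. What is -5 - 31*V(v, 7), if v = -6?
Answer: 88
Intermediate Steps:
-5 - 31*V(v, 7) = -5 - 31*(-3) = -5 + 93 = 88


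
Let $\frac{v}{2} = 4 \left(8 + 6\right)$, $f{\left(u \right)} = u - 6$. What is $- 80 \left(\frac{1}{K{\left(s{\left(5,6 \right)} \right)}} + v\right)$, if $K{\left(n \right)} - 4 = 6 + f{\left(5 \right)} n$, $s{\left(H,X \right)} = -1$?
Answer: $- \frac{98640}{11} \approx -8967.3$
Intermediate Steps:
$f{\left(u \right)} = -6 + u$ ($f{\left(u \right)} = u - 6 = -6 + u$)
$v = 112$ ($v = 2 \cdot 4 \left(8 + 6\right) = 2 \cdot 4 \cdot 14 = 2 \cdot 56 = 112$)
$K{\left(n \right)} = 10 - n$ ($K{\left(n \right)} = 4 + \left(6 + \left(-6 + 5\right) n\right) = 4 - \left(-6 + n\right) = 10 - n$)
$- 80 \left(\frac{1}{K{\left(s{\left(5,6 \right)} \right)}} + v\right) = - 80 \left(\frac{1}{10 - -1} + 112\right) = - 80 \left(\frac{1}{10 + 1} + 112\right) = - 80 \left(\frac{1}{11} + 112\right) = \left(-80\right) \frac{1233}{11} = - \frac{98640}{11}$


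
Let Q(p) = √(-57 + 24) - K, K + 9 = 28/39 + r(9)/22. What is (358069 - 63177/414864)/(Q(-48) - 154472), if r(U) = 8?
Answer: -20400651384444405503/8800452494795699168 - 132073755756657*I*√33/8800452494795699168 ≈ -2.3181 - 8.6212e-5*I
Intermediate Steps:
K = -3397/429 (K = -9 + (28/39 + 8/22) = -9 + (28*(1/39) + 8*(1/22)) = -9 + (28/39 + 4/11) = -9 + 464/429 = -3397/429 ≈ -7.9184)
Q(p) = 3397/429 + I*√33 (Q(p) = √(-57 + 24) - 1*(-3397/429) = √(-33) + 3397/429 = I*√33 + 3397/429 = 3397/429 + I*√33)
(358069 - 63177/414864)/(Q(-48) - 154472) = (358069 - 63177/414864)/((3397/429 + I*√33) - 154472) = (358069 - 63177*1/414864)/(-66265091/429 + I*√33) = (358069 - 21059/138288)/(-66265091/429 + I*√33) = 49516624813/(138288*(-66265091/429 + I*√33))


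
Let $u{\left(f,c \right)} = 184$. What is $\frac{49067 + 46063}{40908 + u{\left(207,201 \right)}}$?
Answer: $\frac{47565}{20546} \approx 2.315$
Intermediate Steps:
$\frac{49067 + 46063}{40908 + u{\left(207,201 \right)}} = \frac{49067 + 46063}{40908 + 184} = \frac{95130}{41092} = 95130 \cdot \frac{1}{41092} = \frac{47565}{20546}$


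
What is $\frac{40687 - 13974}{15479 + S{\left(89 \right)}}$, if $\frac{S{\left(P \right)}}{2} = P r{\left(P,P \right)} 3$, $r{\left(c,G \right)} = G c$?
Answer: $\frac{26713}{4245293} \approx 0.0062924$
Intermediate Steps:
$S{\left(P \right)} = 6 P^{3}$ ($S{\left(P \right)} = 2 P P P 3 = 2 P P^{2} \cdot 3 = 2 P^{3} \cdot 3 = 2 \cdot 3 P^{3} = 6 P^{3}$)
$\frac{40687 - 13974}{15479 + S{\left(89 \right)}} = \frac{40687 - 13974}{15479 + 6 \cdot 89^{3}} = \frac{26713}{15479 + 6 \cdot 704969} = \frac{26713}{15479 + 4229814} = \frac{26713}{4245293}$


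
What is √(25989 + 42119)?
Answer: 2*√17027 ≈ 260.98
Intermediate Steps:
√(25989 + 42119) = √68108 = 2*√17027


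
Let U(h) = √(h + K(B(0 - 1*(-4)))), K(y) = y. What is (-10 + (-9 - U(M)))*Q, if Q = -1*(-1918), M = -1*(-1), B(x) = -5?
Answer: -36442 - 3836*I ≈ -36442.0 - 3836.0*I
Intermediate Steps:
M = 1
U(h) = √(-5 + h) (U(h) = √(h - 5) = √(-5 + h))
Q = 1918
(-10 + (-9 - U(M)))*Q = (-10 + (-9 - √(-5 + 1)))*1918 = (-10 + (-9 - √(-4)))*1918 = (-10 + (-9 - 2*I))*1918 = (-19 - 2*I)*1918 = -36442 - 3836*I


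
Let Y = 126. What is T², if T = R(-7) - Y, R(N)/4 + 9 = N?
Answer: 36100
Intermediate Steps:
R(N) = -36 + 4*N
T = -190 (T = (-36 + 4*(-7)) - 1*126 = (-36 - 28) - 126 = -64 - 126 = -190)
T² = (-190)² = 36100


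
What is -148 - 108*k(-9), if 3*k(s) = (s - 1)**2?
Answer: -3748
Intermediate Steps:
k(s) = (-1 + s)**2/3 (k(s) = (s - 1)**2/3 = (-1 + s)**2/3)
-148 - 108*k(-9) = -148 - 36*(-1 - 9)**2 = -148 - 36*(-10)**2 = -148 - 36*100 = -148 - 108*100/3 = -148 - 3600 = -3748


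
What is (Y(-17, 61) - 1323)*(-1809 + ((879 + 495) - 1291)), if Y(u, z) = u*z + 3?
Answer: 4068182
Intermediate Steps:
Y(u, z) = 3 + u*z
(Y(-17, 61) - 1323)*(-1809 + ((879 + 495) - 1291)) = ((3 - 17*61) - 1323)*(-1809 + ((879 + 495) - 1291)) = ((3 - 1037) - 1323)*(-1809 + (1374 - 1291)) = (-1034 - 1323)*(-1809 + 83) = -2357*(-1726) = 4068182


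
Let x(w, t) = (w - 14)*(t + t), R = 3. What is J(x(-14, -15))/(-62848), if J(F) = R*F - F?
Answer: -105/3928 ≈ -0.026731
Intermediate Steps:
x(w, t) = 2*t*(-14 + w) (x(w, t) = (-14 + w)*(2*t) = 2*t*(-14 + w))
J(F) = 2*F (J(F) = 3*F - F = 2*F)
J(x(-14, -15))/(-62848) = (2*(2*(-15)*(-14 - 14)))/(-62848) = (2*(2*(-15)*(-28)))*(-1/62848) = (2*840)*(-1/62848) = 1680*(-1/62848) = -105/3928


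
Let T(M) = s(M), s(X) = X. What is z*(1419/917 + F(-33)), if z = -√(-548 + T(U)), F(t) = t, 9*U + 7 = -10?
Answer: 9614*I*√101/131 ≈ 737.55*I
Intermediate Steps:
U = -17/9 (U = -7/9 + (⅑)*(-10) = -7/9 - 10/9 = -17/9 ≈ -1.8889)
T(M) = M
z = -7*I*√101/3 (z = -√(-548 - 17/9) = -√(-4949/9) = -7*I*√101/3 ≈ -23.45*I)
z*(1419/917 + F(-33)) = (-7*I*√101/3)*(1419/917 - 33) = -7*I*√101/3*(-28842/917) = 9614*I*√101/131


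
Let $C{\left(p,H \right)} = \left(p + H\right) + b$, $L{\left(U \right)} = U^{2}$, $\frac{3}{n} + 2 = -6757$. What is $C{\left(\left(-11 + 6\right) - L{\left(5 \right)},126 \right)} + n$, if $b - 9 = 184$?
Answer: $\frac{651116}{2253} \approx 289.0$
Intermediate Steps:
$n = - \frac{1}{2253}$ ($n = \frac{3}{-2 - 6757} = \frac{3}{-6759} = 3 \left(- \frac{1}{6759}\right) = - \frac{1}{2253} \approx -0.00044385$)
$b = 193$ ($b = 9 + 184 = 193$)
$C{\left(p,H \right)} = 193 + H + p$ ($C{\left(p,H \right)} = \left(p + H\right) + 193 = \left(H + p\right) + 193 = 193 + H + p$)
$C{\left(\left(-11 + 6\right) - L{\left(5 \right)},126 \right)} + n = \left(193 + 126 + \left(\left(-11 + 6\right) - 5^{2}\right)\right) - \frac{1}{2253} = \left(193 + 126 - 30\right) - \frac{1}{2253} = 289 - \frac{1}{2253} = \frac{651116}{2253}$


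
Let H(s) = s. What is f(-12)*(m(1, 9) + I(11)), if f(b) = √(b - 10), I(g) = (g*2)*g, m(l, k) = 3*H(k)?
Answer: 269*I*√22 ≈ 1261.7*I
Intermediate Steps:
m(l, k) = 3*k
I(g) = 2*g² (I(g) = (2*g)*g = 2*g²)
f(b) = √(-10 + b)
f(-12)*(m(1, 9) + I(11)) = √(-10 - 12)*(3*9 + 2*11²) = √(-22)*(27 + 2*121) = (I*√22)*(27 + 242) = (I*√22)*269 = 269*I*√22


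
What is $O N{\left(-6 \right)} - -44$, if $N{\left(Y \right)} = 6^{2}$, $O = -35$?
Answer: $-1216$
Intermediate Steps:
$N{\left(Y \right)} = 36$
$O N{\left(-6 \right)} - -44 = \left(-35\right) 36 - -44 = -1260 + 44 = -1216$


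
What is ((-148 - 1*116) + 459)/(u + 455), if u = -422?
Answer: 65/11 ≈ 5.9091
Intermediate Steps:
((-148 - 1*116) + 459)/(u + 455) = ((-148 - 1*116) + 459)/(-422 + 455) = ((-148 - 116) + 459)/33 = (-264 + 459)*(1/33) = 195*(1/33) = 65/11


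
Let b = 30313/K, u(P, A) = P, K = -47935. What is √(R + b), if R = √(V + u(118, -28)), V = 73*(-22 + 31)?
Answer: √(-1453053655 + 11488821125*√31)/47935 ≈ 5.2160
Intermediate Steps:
V = 657 (V = 73*9 = 657)
b = -30313/47935 (b = 30313/(-47935) = 30313*(-1/47935) = -30313/47935 ≈ -0.63238)
R = 5*√31 (R = √(657 + 118) = √775 = 5*√31 ≈ 27.839)
√(R + b) = √(5*√31 - 30313/47935) = √(-30313/47935 + 5*√31)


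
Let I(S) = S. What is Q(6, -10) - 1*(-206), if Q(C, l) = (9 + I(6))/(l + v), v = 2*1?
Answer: 1633/8 ≈ 204.13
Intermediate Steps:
v = 2
Q(C, l) = 15/(2 + l) (Q(C, l) = (9 + 6)/(l + 2) = 15/(2 + l))
Q(6, -10) - 1*(-206) = 15/(2 - 10) - 1*(-206) = 15/(-8) + 206 = 15*(-⅛) + 206 = -15/8 + 206 = 1633/8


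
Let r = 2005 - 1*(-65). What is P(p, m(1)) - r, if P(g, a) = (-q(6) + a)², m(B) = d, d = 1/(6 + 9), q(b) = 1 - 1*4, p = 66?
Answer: -463634/225 ≈ -2060.6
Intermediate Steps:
q(b) = -3 (q(b) = 1 - 4 = -3)
d = 1/15 ≈ 0.066667
m(B) = 1/15
P(g, a) = (3 + a)² (P(g, a) = (-1*(-3) + a)² = (3 + a)²)
r = 2070 (r = 2005 + 65 = 2070)
P(p, m(1)) - r = (3 + 1/15)² - 1*2070 = (46/15)² - 2070 = 2116/225 - 2070 = -463634/225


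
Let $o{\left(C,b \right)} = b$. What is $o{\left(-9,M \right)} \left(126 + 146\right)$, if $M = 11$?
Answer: $2992$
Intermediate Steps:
$o{\left(-9,M \right)} \left(126 + 146\right) = 11 \left(126 + 146\right) = 11 \cdot 272 = 2992$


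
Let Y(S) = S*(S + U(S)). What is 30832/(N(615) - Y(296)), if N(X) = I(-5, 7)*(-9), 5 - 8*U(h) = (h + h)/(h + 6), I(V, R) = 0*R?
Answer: -4655632/13246999 ≈ -0.35145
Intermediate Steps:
I(V, R) = 0
U(h) = 5/8 - h/(4*(6 + h)) (U(h) = 5/8 - (h + h)/(8*(h + 6)) = 5/8 - 2*h/(8*(6 + h)) = 5/8 - h/(4*(6 + h)))
Y(S) = S*(S + 3*(10 + S)/(8*(6 + S)))
N(X) = 0 (N(X) = 0*(-9) = 0)
30832/(N(615) - Y(296)) = 30832/(0 - 296*(30 + 8*296**2 + 51*296)/(8*(6 + 296))) = 30832/(0 - 296*(30 + 8*87616 + 15096)/(8*302)) = 30832/(0 - 296*(30 + 700928 + 15096)/(8*302)) = 30832/(0 - 296*716054/(8*302)) = 30832/(0 - 1*13246999/151) = 30832/(0 - 13246999/151) = 30832/(-13246999/151) = 30832*(-151/13246999) = -4655632/13246999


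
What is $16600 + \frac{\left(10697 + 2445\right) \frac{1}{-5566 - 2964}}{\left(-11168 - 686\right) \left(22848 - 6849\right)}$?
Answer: $\frac{13427182284660571}{808866402690} \approx 16600.0$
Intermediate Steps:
$16600 + \frac{\left(10697 + 2445\right) \frac{1}{-5566 - 2964}}{\left(-11168 - 686\right) \left(22848 - 6849\right)} = 16600 + \frac{13142 \frac{1}{-8530}}{\left(-11854\right) 15999} = 16600 + \frac{13142 \left(- \frac{1}{8530}\right)}{-189652146} = 16600 - - \frac{6571}{808866402690} = 16600 + \frac{6571}{808866402690} = \frac{13427182284660571}{808866402690}$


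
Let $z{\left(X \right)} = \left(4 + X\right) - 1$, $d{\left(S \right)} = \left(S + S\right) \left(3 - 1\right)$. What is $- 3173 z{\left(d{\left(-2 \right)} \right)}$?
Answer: $15865$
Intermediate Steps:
$d{\left(S \right)} = 4 S$ ($d{\left(S \right)} = 2 S 2 = 4 S$)
$z{\left(X \right)} = 3 + X$
$- 3173 z{\left(d{\left(-2 \right)} \right)} = - 3173 \left(3 + 4 \left(-2\right)\right) = - 3173 \left(3 - 8\right) = \left(-3173\right) \left(-5\right) = 15865$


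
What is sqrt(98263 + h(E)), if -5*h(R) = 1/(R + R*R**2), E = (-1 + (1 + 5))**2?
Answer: sqrt(24066819614370)/15650 ≈ 313.47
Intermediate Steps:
E = 25 (E = (-1 + 6)**2 = 5**2 = 25)
h(R) = -1/(5*(R + R**3)) (h(R) = -1/(5*(R + R*R**2)) = -1/(5*(R + R**3)))
sqrt(98263 + h(E)) = sqrt(98263 - 1/5/(25*(1 + 25**2))) = sqrt(98263 - 1/5*1/25/(1 + 625)) = sqrt(98263 - 1/5*1/25/626) = sqrt(98263 - 1/5*1/25*1/626) = sqrt(98263 - 1/78250) = sqrt(7689079749/78250) = sqrt(24066819614370)/15650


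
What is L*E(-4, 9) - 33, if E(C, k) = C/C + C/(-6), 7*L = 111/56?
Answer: -12751/392 ≈ -32.528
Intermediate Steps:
L = 111/392 (L = (111/56)/7 = (111*(1/56))/7 = (⅐)*(111/56) = 111/392 ≈ 0.28316)
E(C, k) = 1 - C/6 (E(C, k) = 1 + C*(-⅙) = 1 - C/6)
L*E(-4, 9) - 33 = 111*(1 - ⅙*(-4))/392 - 33 = 111*(1 + ⅔)/392 - 33 = (111/392)*(5/3) - 33 = 185/392 - 33 = -12751/392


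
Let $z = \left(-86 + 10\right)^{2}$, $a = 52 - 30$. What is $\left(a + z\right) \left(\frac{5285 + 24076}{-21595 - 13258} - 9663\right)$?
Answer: $- \frac{150218999400}{2681} \approx -5.6031 \cdot 10^{7}$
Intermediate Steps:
$a = 22$ ($a = 52 - 30 = 22$)
$z = 5776$ ($z = \left(-76\right)^{2} = 5776$)
$\left(a + z\right) \left(\frac{5285 + 24076}{-21595 - 13258} - 9663\right) = \left(22 + 5776\right) \left(\frac{5285 + 24076}{-21595 - 13258} - 9663\right) = 5798 \left(\frac{29361}{-34853} - 9663\right) = 5798 \left(29361 \left(- \frac{1}{34853}\right) - 9663\right) = 5798 \left(- \frac{29361}{34853} - 9663\right) = 5798 \left(- \frac{336813900}{34853}\right) = - \frac{150218999400}{2681}$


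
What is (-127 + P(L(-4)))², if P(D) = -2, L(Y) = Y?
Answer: 16641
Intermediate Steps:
(-127 + P(L(-4)))² = (-127 - 2)² = (-129)² = 16641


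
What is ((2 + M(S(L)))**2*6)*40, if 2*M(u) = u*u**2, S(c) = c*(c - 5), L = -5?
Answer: 937560000960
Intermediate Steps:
S(c) = c*(-5 + c)
M(u) = u**3/2 (M(u) = (u*u**2)/2 = u**3/2)
((2 + M(S(L)))**2*6)*40 = ((2 + (-5*(-5 - 5))**3/2)**2*6)*40 = ((2 + (-5*(-10))**3/2)**2*6)*40 = ((2 + (1/2)*50**3)**2*6)*40 = ((2 + (1/2)*125000)**2*6)*40 = ((2 + 62500)**2*6)*40 = (62502**2*6)*40 = (3906500004*6)*40 = 23439000024*40 = 937560000960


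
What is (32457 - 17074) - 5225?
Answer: 10158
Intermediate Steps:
(32457 - 17074) - 5225 = 15383 - 5225 = 10158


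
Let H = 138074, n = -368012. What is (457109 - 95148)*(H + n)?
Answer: -83228588418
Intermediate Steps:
(457109 - 95148)*(H + n) = (457109 - 95148)*(138074 - 368012) = 361961*(-229938) = -83228588418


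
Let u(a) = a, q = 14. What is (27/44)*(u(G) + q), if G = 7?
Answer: 567/44 ≈ 12.886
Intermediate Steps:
(27/44)*(u(G) + q) = (27/44)*(7 + 14) = (27*(1/44))*21 = (27/44)*21 = 567/44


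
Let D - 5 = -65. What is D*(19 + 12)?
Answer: -1860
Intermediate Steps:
D = -60 (D = 5 - 65 = -60)
D*(19 + 12) = -60*(19 + 12) = -60*31 = -1860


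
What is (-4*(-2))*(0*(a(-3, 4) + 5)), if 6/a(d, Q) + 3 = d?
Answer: 0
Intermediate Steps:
a(d, Q) = 6/(-3 + d)
(-4*(-2))*(0*(a(-3, 4) + 5)) = (-4*(-2))*(0*(6/(-3 - 3) + 5)) = 8*(0*(6/(-6) + 5)) = 8*(0*(6*(-⅙) + 5)) = 8*(0*(-1 + 5)) = 8*(0*4) = 8*0 = 0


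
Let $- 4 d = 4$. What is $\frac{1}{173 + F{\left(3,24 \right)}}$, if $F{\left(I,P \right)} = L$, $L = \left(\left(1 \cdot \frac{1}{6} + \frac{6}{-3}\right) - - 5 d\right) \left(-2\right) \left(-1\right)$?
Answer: $\frac{3}{478} \approx 0.0062762$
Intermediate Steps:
$d = -1$ ($d = \left(- \frac{1}{4}\right) 4 = -1$)
$L = - \frac{41}{3}$ ($L = \left(\left(1 \cdot \frac{1}{6} + \frac{6}{-3}\right) - \left(-5\right) \left(-1\right)\right) \left(-2\right) \left(-1\right) = \left(\left(1 \cdot \frac{1}{6} + 6 \left(- \frac{1}{3}\right)\right) - 5\right) \left(-2\right) \left(-1\right) = \left(\left(\frac{1}{6} - 2\right) - 5\right) \left(-2\right) \left(-1\right) = \left(- \frac{11}{6} - 5\right) \left(-2\right) \left(-1\right) = \left(- \frac{41}{6}\right) \left(-2\right) \left(-1\right) = \frac{41}{3} \left(-1\right) = - \frac{41}{3} \approx -13.667$)
$F{\left(I,P \right)} = - \frac{41}{3}$
$\frac{1}{173 + F{\left(3,24 \right)}} = \frac{1}{173 - \frac{41}{3}} = \frac{1}{\frac{478}{3}} = \frac{3}{478}$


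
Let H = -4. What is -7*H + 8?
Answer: 36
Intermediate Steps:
-7*H + 8 = -7*(-4) + 8 = 28 + 8 = 36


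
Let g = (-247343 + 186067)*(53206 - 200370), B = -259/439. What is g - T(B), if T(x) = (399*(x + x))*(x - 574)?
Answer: 1737832853118254/192721 ≈ 9.0173e+9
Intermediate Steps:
B = -259/439 (B = -259*1/439 = -259/439 ≈ -0.58998)
g = 9017621264 (g = -61276*(-147164) = 9017621264)
T(x) = 798*x*(-574 + x) (T(x) = (399*(2*x))*(-574 + x) = (798*x)*(-574 + x) = 798*x*(-574 + x))
g - T(B) = 9017621264 - 798*(-259)*(-574 - 259/439)/439 = 9017621264 - 798*(-259)*(-252245)/(439*439) = 9017621264 - 1*52134501090/192721 = 9017621264 - 52134501090/192721 = 1737832853118254/192721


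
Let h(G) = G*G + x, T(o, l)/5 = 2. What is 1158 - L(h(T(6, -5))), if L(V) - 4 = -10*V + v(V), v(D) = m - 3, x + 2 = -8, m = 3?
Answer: 2054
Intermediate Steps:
T(o, l) = 10 (T(o, l) = 5*2 = 10)
x = -10 (x = -2 - 8 = -10)
h(G) = -10 + G² (h(G) = G*G - 10 = G² - 10 = -10 + G²)
v(D) = 0 (v(D) = 3 - 3 = 0)
L(V) = 4 - 10*V (L(V) = 4 + (-10*V + 0) = 4 - 10*V)
1158 - L(h(T(6, -5))) = 1158 - (4 - 10*(-10 + 10²)) = 1158 - (4 - 10*(-10 + 100)) = 1158 - (4 - 10*90) = 1158 - (4 - 900) = 1158 - 1*(-896) = 1158 + 896 = 2054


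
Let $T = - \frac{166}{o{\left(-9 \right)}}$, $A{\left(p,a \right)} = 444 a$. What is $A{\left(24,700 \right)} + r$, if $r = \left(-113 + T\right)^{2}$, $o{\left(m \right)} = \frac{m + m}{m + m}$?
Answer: $388641$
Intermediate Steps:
$o{\left(m \right)} = 1$ ($o{\left(m \right)} = \frac{2 m}{2 m} = 2 m \frac{1}{2 m} = 1$)
$T = -166$ ($T = - \frac{166}{1} = \left(-166\right) 1 = -166$)
$r = 77841$ ($r = \left(-113 - 166\right)^{2} = \left(-279\right)^{2} = 77841$)
$A{\left(24,700 \right)} + r = 444 \cdot 700 + 77841 = 310800 + 77841 = 388641$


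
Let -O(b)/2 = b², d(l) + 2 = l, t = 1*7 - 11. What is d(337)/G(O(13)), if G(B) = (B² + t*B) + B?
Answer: 335/115258 ≈ 0.0029065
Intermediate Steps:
t = -4 (t = 7 - 11 = -4)
d(l) = -2 + l
O(b) = -2*b²
G(B) = B² - 3*B (G(B) = (B² - 4*B) + B = B² - 3*B)
d(337)/G(O(13)) = (-2 + 337)/(((-2*13²)*(-3 - 2*13²))) = 335/(((-2*169)*(-3 - 2*169))) = 335/((-338*(-3 - 338))) = 335/((-338*(-341))) = 335/115258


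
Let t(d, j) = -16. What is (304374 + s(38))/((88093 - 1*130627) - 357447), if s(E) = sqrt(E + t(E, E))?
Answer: -101458/133327 - sqrt(22)/399981 ≈ -0.76098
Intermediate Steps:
s(E) = sqrt(-16 + E) (s(E) = sqrt(E - 16) = sqrt(-16 + E))
(304374 + s(38))/((88093 - 1*130627) - 357447) = (304374 + sqrt(-16 + 38))/((88093 - 1*130627) - 357447) = (304374 + sqrt(22))/((88093 - 130627) - 357447) = (304374 + sqrt(22))/(-42534 - 357447) = (304374 + sqrt(22))/(-399981) = (304374 + sqrt(22))*(-1/399981) = -101458/133327 - sqrt(22)/399981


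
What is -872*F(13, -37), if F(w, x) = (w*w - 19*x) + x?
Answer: -728120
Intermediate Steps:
F(w, x) = w² - 18*x (F(w, x) = (w² - 19*x) + x = w² - 18*x)
-872*F(13, -37) = -872*(13² - 18*(-37)) = -872*(169 + 666) = -872*835 = -728120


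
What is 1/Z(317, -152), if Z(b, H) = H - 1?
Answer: -1/153 ≈ -0.0065359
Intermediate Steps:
Z(b, H) = -1 + H
1/Z(317, -152) = 1/(-1 - 152) = 1/(-153) = -1/153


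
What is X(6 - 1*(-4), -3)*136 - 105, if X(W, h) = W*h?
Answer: -4185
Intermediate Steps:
X(6 - 1*(-4), -3)*136 - 105 = ((6 - 1*(-4))*(-3))*136 - 105 = ((6 + 4)*(-3))*136 - 105 = (10*(-3))*136 - 105 = -30*136 - 105 = -4080 - 105 = -4185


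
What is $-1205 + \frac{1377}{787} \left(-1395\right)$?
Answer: $- \frac{2869250}{787} \approx -3645.8$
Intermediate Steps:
$-1205 + \frac{1377}{787} \left(-1395\right) = -1205 - \frac{1920915}{787} = - \frac{2869250}{787}$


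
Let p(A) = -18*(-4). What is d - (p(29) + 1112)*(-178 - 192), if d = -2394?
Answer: 435686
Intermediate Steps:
p(A) = 72
d - (p(29) + 1112)*(-178 - 192) = -2394 - (72 + 1112)*(-178 - 192) = -2394 - 1184*(-370) = -2394 - 1*(-438080) = -2394 + 438080 = 435686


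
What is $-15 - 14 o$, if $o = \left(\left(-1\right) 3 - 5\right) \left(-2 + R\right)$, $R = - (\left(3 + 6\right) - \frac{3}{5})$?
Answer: $- \frac{5899}{5} \approx -1179.8$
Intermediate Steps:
$R = - \frac{42}{5}$ ($R = - (9 - \frac{3}{5}) = \left(-1\right) \frac{42}{5} = - \frac{42}{5} \approx -8.4$)
$o = \frac{416}{5}$ ($o = \left(\left(-1\right) 3 - 5\right) \left(-2 - \frac{42}{5}\right) = \left(-3 - 5\right) \left(- \frac{52}{5}\right) = \left(-8\right) \left(- \frac{52}{5}\right) = \frac{416}{5} \approx 83.2$)
$-15 - 14 o = -15 - \frac{5824}{5} = - \frac{5899}{5}$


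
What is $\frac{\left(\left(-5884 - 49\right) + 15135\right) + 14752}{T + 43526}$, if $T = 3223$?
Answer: $\frac{23954}{46749} \approx 0.5124$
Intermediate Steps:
$\frac{\left(\left(-5884 - 49\right) + 15135\right) + 14752}{T + 43526} = \frac{\left(\left(-5884 - 49\right) + 15135\right) + 14752}{3223 + 43526} = \frac{\left(-5933 + 15135\right) + 14752}{46749} = \left(9202 + 14752\right) \frac{1}{46749} = 23954 \cdot \frac{1}{46749} = \frac{23954}{46749}$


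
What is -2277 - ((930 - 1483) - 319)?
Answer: -1405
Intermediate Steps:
-2277 - ((930 - 1483) - 319) = -2277 - (-553 - 319) = -2277 - 1*(-872) = -2277 + 872 = -1405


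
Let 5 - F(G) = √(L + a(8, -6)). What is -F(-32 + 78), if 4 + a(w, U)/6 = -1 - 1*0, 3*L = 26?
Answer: -5 + 8*I*√3/3 ≈ -5.0 + 4.6188*I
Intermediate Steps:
L = 26/3 (L = (⅓)*26 = 26/3 ≈ 8.6667)
a(w, U) = -30 (a(w, U) = -24 + 6*(-1 - 1*0) = -24 + 6*(-1 + 0) = -24 + 6*(-1) = -24 - 6 = -30)
F(G) = 5 - 8*I*√3/3 (F(G) = 5 - √(26/3 - 30) = 5 - √(-64/3) = 5 - 8*I*√3/3)
-F(-32 + 78) = -(5 - 8*I*√3/3) = -5 + 8*I*√3/3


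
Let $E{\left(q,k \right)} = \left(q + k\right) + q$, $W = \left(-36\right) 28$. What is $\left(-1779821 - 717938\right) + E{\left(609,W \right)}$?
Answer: $-2497549$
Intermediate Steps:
$W = -1008$
$E{\left(q,k \right)} = k + 2 q$ ($E{\left(q,k \right)} = \left(k + q\right) + q = k + 2 q$)
$\left(-1779821 - 717938\right) + E{\left(609,W \right)} = \left(-1779821 - 717938\right) + \left(-1008 + 2 \cdot 609\right) = -2497759 + \left(-1008 + 1218\right) = -2497759 + 210 = -2497549$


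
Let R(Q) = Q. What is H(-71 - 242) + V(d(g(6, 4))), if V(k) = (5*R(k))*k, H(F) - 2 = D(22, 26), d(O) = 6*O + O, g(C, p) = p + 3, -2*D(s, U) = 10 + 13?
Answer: 23991/2 ≈ 11996.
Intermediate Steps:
D(s, U) = -23/2 (D(s, U) = -(10 + 13)/2 = -½*23 = -23/2)
g(C, p) = 3 + p
d(O) = 7*O
H(F) = -19/2 (H(F) = 2 - 23/2 = -19/2)
V(k) = 5*k² (V(k) = (5*k)*k = 5*k²)
H(-71 - 242) + V(d(g(6, 4))) = -19/2 + 5*(7*(3 + 4))² = -19/2 + 5*(7*7)² = -19/2 + 5*49² = -19/2 + 5*2401 = -19/2 + 12005 = 23991/2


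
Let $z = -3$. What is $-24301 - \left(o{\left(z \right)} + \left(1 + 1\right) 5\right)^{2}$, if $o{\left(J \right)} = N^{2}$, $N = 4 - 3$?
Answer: $-24422$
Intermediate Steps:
$N = 1$ ($N = 4 - 3 = 1$)
$o{\left(J \right)} = 1$ ($o{\left(J \right)} = 1^{2} = 1$)
$-24301 - \left(o{\left(z \right)} + \left(1 + 1\right) 5\right)^{2} = -24301 - \left(1 + \left(1 + 1\right) 5\right)^{2} = -24301 - \left(1 + 2 \cdot 5\right)^{2} = -24301 - \left(1 + 10\right)^{2} = -24301 - 11^{2} = -24301 - 121 = -24422$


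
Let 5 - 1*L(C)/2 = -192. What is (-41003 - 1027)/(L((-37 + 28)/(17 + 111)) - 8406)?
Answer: 21015/4006 ≈ 5.2459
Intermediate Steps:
L(C) = 394 (L(C) = 10 - 2*(-192) = 10 + 384 = 394)
(-41003 - 1027)/(L((-37 + 28)/(17 + 111)) - 8406) = (-41003 - 1027)/(394 - 8406) = -42030/(-8012) = -42030*(-1/8012) = 21015/4006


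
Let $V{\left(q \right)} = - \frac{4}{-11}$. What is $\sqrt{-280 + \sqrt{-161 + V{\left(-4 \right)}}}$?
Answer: $\frac{\sqrt{-33880 + 11 i \sqrt{19437}}}{11} \approx 0.37862 + 16.737 i$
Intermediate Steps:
$V{\left(q \right)} = \frac{4}{11}$ ($V{\left(q \right)} = \left(-4\right) \left(- \frac{1}{11}\right) = \frac{4}{11}$)
$\sqrt{-280 + \sqrt{-161 + V{\left(-4 \right)}}} = \sqrt{-280 + \sqrt{-161 + \frac{4}{11}}} = \sqrt{-280 + \sqrt{- \frac{1767}{11}}} = \sqrt{-280 + \frac{i \sqrt{19437}}{11}}$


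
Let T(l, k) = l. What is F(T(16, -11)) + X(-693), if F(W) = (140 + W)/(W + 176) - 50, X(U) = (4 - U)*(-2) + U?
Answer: -34179/16 ≈ -2136.2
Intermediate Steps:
X(U) = -8 + 3*U (X(U) = (-8 + 2*U) + U = -8 + 3*U)
F(W) = -50 + (140 + W)/(176 + W) (F(W) = (140 + W)/(176 + W) - 50 = -50 + (140 + W)/(176 + W))
F(T(16, -11)) + X(-693) = (-8660 - 49*16)/(176 + 16) + (-8 + 3*(-693)) = (-8660 - 784)/192 + (-8 - 2079) = (1/192)*(-9444) - 2087 = -787/16 - 2087 = -34179/16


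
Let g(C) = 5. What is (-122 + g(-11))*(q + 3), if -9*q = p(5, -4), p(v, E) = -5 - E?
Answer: -364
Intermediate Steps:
q = 1/9 (q = -(-5 - 1*(-4))/9 = -(-5 + 4)/9 = -1/9*(-1) = 1/9 ≈ 0.11111)
(-122 + g(-11))*(q + 3) = (-122 + 5)*(1/9 + 3) = -117*28/9 = -364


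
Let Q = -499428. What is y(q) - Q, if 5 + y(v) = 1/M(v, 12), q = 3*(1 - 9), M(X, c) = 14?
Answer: 6991923/14 ≈ 4.9942e+5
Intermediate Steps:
q = -24 (q = 3*(-8) = -24)
y(v) = -69/14 (y(v) = -5 + 1/14 = -69/14)
y(q) - Q = -69/14 - 1*(-499428) = -69/14 + 499428 = 6991923/14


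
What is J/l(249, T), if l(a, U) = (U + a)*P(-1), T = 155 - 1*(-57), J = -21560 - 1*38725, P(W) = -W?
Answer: -60285/461 ≈ -130.77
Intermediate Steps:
J = -60285 (J = -21560 - 38725 = -60285)
T = 212 (T = 155 + 57 = 212)
l(a, U) = U + a (l(a, U) = (U + a)*(-1*(-1)) = (U + a)*1 = U + a)
J/l(249, T) = -60285/(212 + 249) = -60285/461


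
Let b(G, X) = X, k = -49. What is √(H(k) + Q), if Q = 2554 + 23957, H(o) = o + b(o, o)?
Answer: √26413 ≈ 162.52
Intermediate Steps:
H(o) = 2*o (H(o) = o + o = 2*o)
Q = 26511
√(H(k) + Q) = √(2*(-49) + 26511) = √(-98 + 26511) = √26413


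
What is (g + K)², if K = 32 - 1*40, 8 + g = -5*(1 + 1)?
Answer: 676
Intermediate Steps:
g = -18 (g = -8 - 5*(1 + 1) = -8 - 5*2 = -8 - 10 = -18)
K = -8 (K = 32 - 40 = -8)
(g + K)² = (-18 - 8)² = (-26)² = 676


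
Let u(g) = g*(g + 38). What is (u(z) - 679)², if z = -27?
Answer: 952576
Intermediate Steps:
u(g) = g*(38 + g)
(u(z) - 679)² = (-27*(38 - 27) - 679)² = (-27*11 - 679)² = (-297 - 679)² = (-976)² = 952576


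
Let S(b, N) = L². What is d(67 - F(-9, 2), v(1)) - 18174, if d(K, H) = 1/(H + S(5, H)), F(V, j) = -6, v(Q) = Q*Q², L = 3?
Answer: -181739/10 ≈ -18174.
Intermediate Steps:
v(Q) = Q³
S(b, N) = 9 (S(b, N) = 3² = 9)
d(K, H) = 1/(9 + H) (d(K, H) = 1/(H + 9) = 1/(9 + H))
d(67 - F(-9, 2), v(1)) - 18174 = 1/(9 + 1³) - 18174 = 1/(9 + 1) - 18174 = 1/10 - 18174 = ⅒ - 18174 = -181739/10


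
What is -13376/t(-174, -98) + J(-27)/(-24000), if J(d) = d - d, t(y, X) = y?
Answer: 6688/87 ≈ 76.874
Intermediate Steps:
J(d) = 0
-13376/t(-174, -98) + J(-27)/(-24000) = -13376/(-174) + 0/(-24000) = -13376*(-1/174) + 0*(-1/24000) = 6688/87 + 0 = 6688/87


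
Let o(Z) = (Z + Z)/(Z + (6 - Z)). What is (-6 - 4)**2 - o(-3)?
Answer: 101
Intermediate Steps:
o(Z) = Z/3 (o(Z) = (2*Z)/6 = (2*Z)*(1/6) = Z/3)
(-6 - 4)**2 - o(-3) = (-6 - 4)**2 - (-3)/3 = (-10)**2 - 1*(-1) = 100 + 1 = 101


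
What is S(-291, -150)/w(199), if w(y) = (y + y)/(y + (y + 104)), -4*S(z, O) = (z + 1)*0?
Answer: 0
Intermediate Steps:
S(z, O) = 0 (S(z, O) = -(z + 1)*0/4 = -(1 + z)*0/4 = -¼*0 = 0)
w(y) = 2*y/(104 + 2*y) (w(y) = (2*y)/(y + (104 + y)) = (2*y)/(104 + 2*y) = 2*y/(104 + 2*y))
S(-291, -150)/w(199) = 0/((199/(52 + 199))) = 0/((199/251)) = 0/((199*(1/251))) = 0/(199/251) = 0*(251/199) = 0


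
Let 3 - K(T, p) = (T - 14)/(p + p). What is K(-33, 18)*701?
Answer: 108655/36 ≈ 3018.2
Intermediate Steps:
K(T, p) = 3 - (-14 + T)/(2*p) (K(T, p) = 3 - (T - 14)/(p + p) = 3 - (-14 + T)/(2*p))
K(-33, 18)*701 = ((½)*(14 - 1*(-33) + 6*18)/18)*701 = ((½)*(1/18)*(14 + 33 + 108))*701 = ((½)*(1/18)*155)*701 = (155/36)*701 = 108655/36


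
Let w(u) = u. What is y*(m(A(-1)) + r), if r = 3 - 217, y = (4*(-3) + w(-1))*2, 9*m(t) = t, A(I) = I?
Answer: 50102/9 ≈ 5566.9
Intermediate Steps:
m(t) = t/9
y = -26 (y = (4*(-3) - 1)*2 = (-12 - 1)*2 = -13*2 = -26)
r = -214
y*(m(A(-1)) + r) = -26*((1/9)*(-1) - 214) = -26*(-1/9 - 214) = -26*(-1927/9) = 50102/9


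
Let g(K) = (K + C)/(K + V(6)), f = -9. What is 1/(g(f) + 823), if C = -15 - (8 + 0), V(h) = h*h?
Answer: 27/22189 ≈ 0.0012168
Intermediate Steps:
V(h) = h²
C = -23 (C = -15 - 1*8 = -15 - 8 = -23)
g(K) = (-23 + K)/(36 + K) (g(K) = (K - 23)/(K + 6²) = (-23 + K)/(K + 36) = (-23 + K)/(36 + K))
1/(g(f) + 823) = 1/((-23 - 9)/(36 - 9) + 823) = 1/(-32/27 + 823) = 1/(22189/27) = 27/22189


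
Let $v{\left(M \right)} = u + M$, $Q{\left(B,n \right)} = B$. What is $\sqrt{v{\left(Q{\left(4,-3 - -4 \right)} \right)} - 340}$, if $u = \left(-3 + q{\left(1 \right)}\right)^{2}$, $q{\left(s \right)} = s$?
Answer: $2 i \sqrt{83} \approx 18.221 i$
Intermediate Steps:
$u = 4$ ($u = \left(-3 + 1\right)^{2} = \left(-2\right)^{2} = 4$)
$v{\left(M \right)} = 4 + M$
$\sqrt{v{\left(Q{\left(4,-3 - -4 \right)} \right)} - 340} = \sqrt{\left(4 + 4\right) - 340} = \sqrt{8 - 340} = \sqrt{-332} = 2 i \sqrt{83}$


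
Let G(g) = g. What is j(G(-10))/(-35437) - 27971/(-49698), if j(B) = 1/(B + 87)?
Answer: 6938453771/12328036182 ≈ 0.56282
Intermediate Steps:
j(B) = 1/(87 + B)
j(G(-10))/(-35437) - 27971/(-49698) = 1/((87 - 10)*(-35437)) - 27971/(-49698) = -1/35437/77 - 27971*(-1/49698) = (1/77)*(-1/35437) + 27971/49698 = -1/2728649 + 27971/49698 = 6938453771/12328036182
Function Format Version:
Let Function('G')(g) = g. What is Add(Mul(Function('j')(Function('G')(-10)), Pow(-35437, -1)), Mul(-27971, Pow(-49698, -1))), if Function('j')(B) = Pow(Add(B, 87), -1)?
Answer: Rational(6938453771, 12328036182) ≈ 0.56282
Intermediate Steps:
Function('j')(B) = Pow(Add(87, B), -1)
Add(Mul(Function('j')(Function('G')(-10)), Pow(-35437, -1)), Mul(-27971, Pow(-49698, -1))) = Add(Mul(Pow(Add(87, -10), -1), Pow(-35437, -1)), Mul(-27971, Pow(-49698, -1))) = Add(Mul(Pow(77, -1), Rational(-1, 35437)), Mul(-27971, Rational(-1, 49698))) = Add(Mul(Rational(1, 77), Rational(-1, 35437)), Rational(27971, 49698)) = Add(Rational(-1, 2728649), Rational(27971, 49698)) = Rational(6938453771, 12328036182)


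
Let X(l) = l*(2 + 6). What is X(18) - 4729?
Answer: -4585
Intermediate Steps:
X(l) = 8*l (X(l) = l*8 = 8*l)
X(18) - 4729 = 8*18 - 4729 = 144 - 4729 = -4585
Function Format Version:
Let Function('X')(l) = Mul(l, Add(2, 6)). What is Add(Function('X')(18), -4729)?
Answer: -4585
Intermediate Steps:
Function('X')(l) = Mul(8, l) (Function('X')(l) = Mul(l, 8) = Mul(8, l))
Add(Function('X')(18), -4729) = Add(Mul(8, 18), -4729) = Add(144, -4729) = -4585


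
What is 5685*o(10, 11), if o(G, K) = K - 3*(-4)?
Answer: 130755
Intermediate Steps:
o(G, K) = 12 + K (o(G, K) = K + 12 = 12 + K)
5685*o(10, 11) = 5685*(12 + 11) = 5685*23 = 130755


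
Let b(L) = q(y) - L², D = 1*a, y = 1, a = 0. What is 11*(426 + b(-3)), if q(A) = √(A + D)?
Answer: 4598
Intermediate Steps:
D = 0 (D = 1*0 = 0)
q(A) = √A (q(A) = √(A + 0) = √A)
b(L) = 1 - L² (b(L) = √1 - L² = 1 - L²)
11*(426 + b(-3)) = 11*(426 + (1 - 1*(-3)²)) = 11*(426 + (1 - 1*9)) = 11*(426 + (1 - 9)) = 11*(426 - 8) = 11*418 = 4598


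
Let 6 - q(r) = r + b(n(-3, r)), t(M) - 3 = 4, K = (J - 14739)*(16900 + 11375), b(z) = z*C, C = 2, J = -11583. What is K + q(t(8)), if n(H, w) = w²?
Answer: -744254649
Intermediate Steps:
b(z) = 2*z (b(z) = z*2 = 2*z)
K = -744254550 (K = (-11583 - 14739)*(16900 + 11375) = -26322*28275 = -744254550)
t(M) = 7 (t(M) = 3 + 4 = 7)
q(r) = 6 - r - 2*r² (q(r) = 6 - (r + 2*r²) = 6 + (-r - 2*r²) = 6 - r - 2*r²)
K + q(t(8)) = -744254550 + (6 - 1*7 - 2*7²) = -744254550 + (6 - 7 - 2*49) = -744254550 + (6 - 7 - 98) = -744254550 - 99 = -744254649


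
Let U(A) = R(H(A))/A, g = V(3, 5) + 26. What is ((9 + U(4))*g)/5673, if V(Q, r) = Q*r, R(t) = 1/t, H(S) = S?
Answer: 5945/90768 ≈ 0.065497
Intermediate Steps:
g = 41 (g = 3*5 + 26 = 15 + 26 = 41)
U(A) = A**(-2) (U(A) = 1/(A*A) = A**(-2))
((9 + U(4))*g)/5673 = ((9 + 4**(-2))*41)/5673 = ((9 + 1/16)*41)*(1/5673) = ((145/16)*41)*(1/5673) = (5945/16)*(1/5673) = 5945/90768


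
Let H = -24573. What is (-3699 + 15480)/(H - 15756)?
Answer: -1309/4481 ≈ -0.29212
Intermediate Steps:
(-3699 + 15480)/(H - 15756) = (-3699 + 15480)/(-24573 - 15756) = 11781/(-40329) = 11781*(-1/40329) = -1309/4481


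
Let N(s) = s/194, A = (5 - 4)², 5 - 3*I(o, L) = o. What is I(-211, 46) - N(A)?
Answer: 13967/194 ≈ 71.995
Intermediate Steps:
I(o, L) = 5/3 - o/3
A = 1 (A = 1² = 1)
N(s) = s/194 (N(s) = s*(1/194) = s/194)
I(-211, 46) - N(A) = (5/3 - ⅓*(-211)) - 1/194 = (5/3 + 211/3) - 1*1/194 = 72 - 1/194 = 13967/194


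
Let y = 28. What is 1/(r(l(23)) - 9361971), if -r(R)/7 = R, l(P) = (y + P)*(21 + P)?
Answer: -1/9377679 ≈ -1.0664e-7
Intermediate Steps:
l(P) = (21 + P)*(28 + P) (l(P) = (28 + P)*(21 + P) = (21 + P)*(28 + P))
r(R) = -7*R
1/(r(l(23)) - 9361971) = 1/(-7*(588 + 23² + 49*23) - 9361971) = 1/(-7*(588 + 529 + 1127) - 9361971) = 1/(-7*2244 - 9361971) = 1/(-15708 - 9361971) = 1/(-9377679) = -1/9377679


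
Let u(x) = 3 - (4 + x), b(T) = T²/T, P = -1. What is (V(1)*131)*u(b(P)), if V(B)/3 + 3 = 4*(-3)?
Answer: 0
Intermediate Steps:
V(B) = -45 (V(B) = -9 + 3*(4*(-3)) = -9 + 3*(-12) = -9 - 36 = -45)
b(T) = T
u(x) = -1 - x (u(x) = 3 + (-4 - x) = -1 - x)
(V(1)*131)*u(b(P)) = (-45*131)*(-1 - 1*(-1)) = -5895*(-1 + 1) = -5895*0 = 0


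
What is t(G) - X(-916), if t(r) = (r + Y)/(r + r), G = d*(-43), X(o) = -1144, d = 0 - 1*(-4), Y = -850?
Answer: 197279/172 ≈ 1147.0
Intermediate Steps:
d = 4 (d = 0 + 4 = 4)
G = -172 (G = 4*(-43) = -172)
t(r) = (-850 + r)/(2*r) (t(r) = (r - 850)/(r + r) = (-850 + r)/((2*r)) = (-850 + r)*(1/(2*r)) = (-850 + r)/(2*r))
t(G) - X(-916) = (½)*(-850 - 172)/(-172) - 1*(-1144) = (½)*(-1/172)*(-1022) + 1144 = 511/172 + 1144 = 197279/172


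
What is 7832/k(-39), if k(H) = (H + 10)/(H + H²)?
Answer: -11607024/29 ≈ -4.0024e+5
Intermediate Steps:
k(H) = (10 + H)/(H + H²)
7832/k(-39) = 7832/(((10 - 39)/((-39)*(1 - 39)))) = 7832/((-1/39*(-29)/(-38))) = 7832/((-1/39*(-1/38)*(-29))) = 7832/(-29/1482) = 7832*(-1482/29) = -11607024/29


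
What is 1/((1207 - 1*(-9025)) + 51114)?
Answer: 1/61346 ≈ 1.6301e-5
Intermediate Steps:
1/((1207 - 1*(-9025)) + 51114) = 1/((1207 + 9025) + 51114) = 1/(10232 + 51114) = 1/61346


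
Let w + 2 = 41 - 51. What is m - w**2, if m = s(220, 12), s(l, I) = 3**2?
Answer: -135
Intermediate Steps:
s(l, I) = 9
m = 9
w = -12 (w = -2 + (41 - 51) = -2 - 10 = -12)
m - w**2 = 9 - 1*(-12)**2 = 9 - 1*144 = 9 - 144 = -135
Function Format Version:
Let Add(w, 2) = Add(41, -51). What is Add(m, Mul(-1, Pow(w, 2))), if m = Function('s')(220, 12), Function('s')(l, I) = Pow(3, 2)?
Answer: -135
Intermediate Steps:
Function('s')(l, I) = 9
m = 9
w = -12 (w = Add(-2, Add(41, -51)) = Add(-2, -10) = -12)
Add(m, Mul(-1, Pow(w, 2))) = Add(9, Mul(-1, Pow(-12, 2))) = Add(9, Mul(-1, 144)) = Add(9, -144) = -135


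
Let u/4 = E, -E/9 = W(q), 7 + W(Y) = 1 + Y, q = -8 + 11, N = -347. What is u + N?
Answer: -239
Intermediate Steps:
q = 3
W(Y) = -6 + Y (W(Y) = -7 + (1 + Y) = -6 + Y)
E = 27 (E = -9*(-6 + 3) = -9*(-3) = 27)
u = 108 (u = 4*27 = 108)
u + N = 108 - 347 = -239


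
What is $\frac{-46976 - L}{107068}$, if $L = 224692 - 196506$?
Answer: $- \frac{37581}{53534} \approx -0.702$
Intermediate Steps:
$L = 28186$
$\frac{-46976 - L}{107068} = \frac{-46976 - 28186}{107068} = \left(-46976 - 28186\right) \frac{1}{107068} = \left(-75162\right) \frac{1}{107068} = - \frac{37581}{53534}$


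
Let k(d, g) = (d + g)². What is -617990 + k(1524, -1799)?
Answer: -542365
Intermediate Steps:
-617990 + k(1524, -1799) = -617990 + (1524 - 1799)² = -617990 + (-275)² = -617990 + 75625 = -542365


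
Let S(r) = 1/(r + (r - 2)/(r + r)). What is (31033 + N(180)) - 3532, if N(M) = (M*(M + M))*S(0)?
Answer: 27501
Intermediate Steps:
S(r) = 1/(r + (-2 + r)/(2*r)) (S(r) = 1/(r + (-2 + r)/((2*r))) = 1/(r + (-2 + r)*(1/(2*r))) = 1/(r + (-2 + r)/(2*r)))
N(M) = 0 (N(M) = (M*(M + M))*(2*0/(-2 + 0 + 2*0²)) = (M*(2*M))*(2*0/(-2 + 0 + 2*0)) = (2*M²)*(2*0/(-2 + 0 + 0)) = (2*M²)*(2*0/(-2)) = (2*M²)*(2*0*(-½)) = (2*M²)*0 = 0)
(31033 + N(180)) - 3532 = (31033 + 0) - 3532 = 31033 - 3532 = 27501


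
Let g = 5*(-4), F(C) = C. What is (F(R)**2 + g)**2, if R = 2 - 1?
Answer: 361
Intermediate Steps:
R = 1
g = -20
(F(R)**2 + g)**2 = (1**2 - 20)**2 = (1 - 20)**2 = (-19)**2 = 361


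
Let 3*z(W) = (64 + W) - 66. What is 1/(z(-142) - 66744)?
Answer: -1/66792 ≈ -1.4972e-5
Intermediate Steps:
z(W) = -⅔ + W/3 (z(W) = ((64 + W) - 66)/3 = (-2 + W)/3 = -⅔ + W/3)
1/(z(-142) - 66744) = 1/((-⅔ + (⅓)*(-142)) - 66744) = 1/((-⅔ - 142/3) - 66744) = 1/(-48 - 66744) = 1/(-66792) = -1/66792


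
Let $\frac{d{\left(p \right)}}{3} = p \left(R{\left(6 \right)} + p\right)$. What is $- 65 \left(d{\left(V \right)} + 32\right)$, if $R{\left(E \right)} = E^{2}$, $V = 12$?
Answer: $-114400$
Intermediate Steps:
$d{\left(p \right)} = 3 p \left(36 + p\right)$ ($d{\left(p \right)} = 3 p \left(6^{2} + p\right) = 3 p \left(36 + p\right)$)
$- 65 \left(d{\left(V \right)} + 32\right) = - 65 \left(3 \cdot 12 \left(36 + 12\right) + 32\right) = - 65 \left(3 \cdot 12 \cdot 48 + 32\right) = - 65 \left(1728 + 32\right) = \left(-65\right) 1760 = -114400$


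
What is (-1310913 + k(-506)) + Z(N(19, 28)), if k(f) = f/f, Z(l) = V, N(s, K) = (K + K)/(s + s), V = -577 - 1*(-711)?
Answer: -1310778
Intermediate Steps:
V = 134 (V = -577 + 711 = 134)
N(s, K) = K/s (N(s, K) = (2*K)/((2*s)) = (2*K)*(1/(2*s)) = K/s)
Z(l) = 134
k(f) = 1
(-1310913 + k(-506)) + Z(N(19, 28)) = (-1310913 + 1) + 134 = -1310912 + 134 = -1310778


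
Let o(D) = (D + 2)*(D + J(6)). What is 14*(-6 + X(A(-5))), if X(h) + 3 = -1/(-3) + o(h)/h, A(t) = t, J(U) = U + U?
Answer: -938/15 ≈ -62.533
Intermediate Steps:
J(U) = 2*U
o(D) = (2 + D)*(12 + D) (o(D) = (D + 2)*(D + 2*6) = (2 + D)*(D + 12) = (2 + D)*(12 + D))
X(h) = -8/3 + (24 + h² + 14*h)/h (X(h) = -3 + (-1/(-3) + (24 + h² + 14*h)/h) = -3 + (-1*(-⅓) + (24 + h² + 14*h)/h) = -3 + (⅓ + (24 + h² + 14*h)/h) = -8/3 + (24 + h² + 14*h)/h)
14*(-6 + X(A(-5))) = 14*(-6 + (34/3 - 5 + 24/(-5))) = 14*(-6 + (34/3 - 5 + 24*(-⅕))) = 14*(-6 + (34/3 - 5 - 24/5)) = 14*(-6 + 23/15) = 14*(-67/15) = -938/15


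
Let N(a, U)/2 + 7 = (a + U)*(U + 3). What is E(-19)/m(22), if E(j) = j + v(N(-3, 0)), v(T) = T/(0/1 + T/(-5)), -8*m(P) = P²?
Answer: 48/121 ≈ 0.39669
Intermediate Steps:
m(P) = -P²/8
N(a, U) = -14 + 2*(3 + U)*(U + a) (N(a, U) = -14 + 2*((a + U)*(U + 3)) = -14 + 2*((U + a)*(3 + U)) = -14 + 2*((3 + U)*(U + a)) = -14 + 2*(3 + U)*(U + a))
v(T) = -5 (v(T) = T/(0*1 + T*(-⅕)) = T/(0 - T/5) = T/((-T/5)) = T*(-5/T) = -5)
E(j) = -5 + j (E(j) = j - 5 = -5 + j)
E(-19)/m(22) = (-5 - 19)/((-⅛*22²)) = -24/((-⅛*484)) = -24/(-121/2) = -24*(-2/121) = 48/121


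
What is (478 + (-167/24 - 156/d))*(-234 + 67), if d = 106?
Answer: -99747931/1272 ≈ -78418.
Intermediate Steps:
(478 + (-167/24 - 156/d))*(-234 + 67) = (478 + (-167/24 - 156/106))*(-234 + 67) = (478 + (-167*1/24 - 156*1/106))*(-167) = (478 + (-167/24 - 78/53))*(-167) = (478 - 10723/1272)*(-167) = (597293/1272)*(-167) = -99747931/1272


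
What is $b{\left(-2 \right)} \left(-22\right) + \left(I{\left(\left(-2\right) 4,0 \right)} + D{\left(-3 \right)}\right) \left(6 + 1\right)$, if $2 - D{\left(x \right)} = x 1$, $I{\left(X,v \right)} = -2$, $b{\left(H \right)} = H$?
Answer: $65$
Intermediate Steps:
$D{\left(x \right)} = 2 - x$ ($D{\left(x \right)} = 2 - x 1 = 2 - x$)
$b{\left(-2 \right)} \left(-22\right) + \left(I{\left(\left(-2\right) 4,0 \right)} + D{\left(-3 \right)}\right) \left(6 + 1\right) = \left(-2\right) \left(-22\right) + \left(-2 + \left(2 - -3\right)\right) \left(6 + 1\right) = 44 + \left(-2 + \left(2 + 3\right)\right) 7 = 44 + \left(-2 + 5\right) 7 = 44 + 3 \cdot 7 = 44 + 21 = 65$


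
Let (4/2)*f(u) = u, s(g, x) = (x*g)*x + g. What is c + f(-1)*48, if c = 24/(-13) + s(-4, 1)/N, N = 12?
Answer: -1034/39 ≈ -26.513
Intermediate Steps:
s(g, x) = g + g*x² (s(g, x) = (g*x)*x + g = g*x² + g = g + g*x²)
f(u) = u/2
c = -98/39 (c = 24/(-13) - 4*(1 + 1²)/12 = 24*(-1/13) - 4*(1 + 1)*(1/12) = -24/13 - 4*2*(1/12) = -24/13 - 8*1/12 = -24/13 - ⅔ = -98/39 ≈ -2.5128)
c + f(-1)*48 = -98/39 + ((½)*(-1))*48 = -98/39 - ½*48 = -98/39 - 24 = -1034/39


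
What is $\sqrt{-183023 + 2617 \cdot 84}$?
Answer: $\sqrt{36805} \approx 191.85$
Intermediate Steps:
$\sqrt{-183023 + 2617 \cdot 84} = \sqrt{-183023 + 219828} = \sqrt{36805}$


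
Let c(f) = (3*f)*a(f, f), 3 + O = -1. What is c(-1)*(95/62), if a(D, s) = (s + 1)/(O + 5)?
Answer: 0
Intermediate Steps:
O = -4 (O = -3 - 1 = -4)
a(D, s) = 1 + s (a(D, s) = (s + 1)/(-4 + 5) = (1 + s)/1 = (1 + s)*1 = 1 + s)
c(f) = 3*f*(1 + f) (c(f) = (3*f)*(1 + f) = 3*f*(1 + f))
c(-1)*(95/62) = (3*(-1)*(1 - 1))*(95/62) = (3*(-1)*0)*(95*(1/62)) = 0*(95/62) = 0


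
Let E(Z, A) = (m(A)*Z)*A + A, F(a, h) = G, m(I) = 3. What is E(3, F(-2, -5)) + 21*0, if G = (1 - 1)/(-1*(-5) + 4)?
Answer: 0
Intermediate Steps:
G = 0 (G = 0/(5 + 4) = 0/9 = 0*(⅑) = 0)
F(a, h) = 0
E(Z, A) = A + 3*A*Z (E(Z, A) = (3*Z)*A + A = 3*A*Z + A = A + 3*A*Z)
E(3, F(-2, -5)) + 21*0 = 0*(1 + 3*3) + 21*0 = 0*(1 + 9) + 0 = 0*10 + 0 = 0 + 0 = 0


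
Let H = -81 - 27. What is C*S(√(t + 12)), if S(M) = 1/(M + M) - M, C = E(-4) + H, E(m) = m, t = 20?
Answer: 441*√2 ≈ 623.67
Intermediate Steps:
H = -108
C = -112 (C = -4 - 108 = -112)
S(M) = 1/(2*M) - M
C*S(√(t + 12)) = -112*(1/(2*(√(20 + 12))) - √(20 + 12)) = -112*(1/(2*(√32)) - √32) = -112*(1/(2*((4*√2))) - 4*√2) = -112*((√2/8)/2 - 4*√2) = -112*(√2/16 - 4*√2) = -(-441)*√2 = 441*√2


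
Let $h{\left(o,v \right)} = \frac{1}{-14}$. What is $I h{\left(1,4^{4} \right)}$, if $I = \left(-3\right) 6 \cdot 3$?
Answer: $\frac{27}{7} \approx 3.8571$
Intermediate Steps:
$I = -54$ ($I = \left(-18\right) 3 = -54$)
$h{\left(o,v \right)} = - \frac{1}{14}$
$I h{\left(1,4^{4} \right)} = \left(-54\right) \left(- \frac{1}{14}\right) = \frac{27}{7}$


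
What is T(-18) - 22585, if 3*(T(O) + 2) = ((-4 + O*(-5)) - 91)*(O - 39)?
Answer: -22492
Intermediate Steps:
T(O) = -2 + (-95 - 5*O)*(-39 + O)/3 (T(O) = -2 + (((-4 + O*(-5)) - 91)*(O - 39))/3 = -2 + (((-4 - 5*O) - 91)*(-39 + O))/3 = -2 + ((-95 - 5*O)*(-39 + O))/3 = -2 + (-95 - 5*O)*(-39 + O)/3)
T(-18) - 22585 = (1233 - 5/3*(-18)² + (100/3)*(-18)) - 22585 = (1233 - 5/3*324 - 600) - 22585 = (1233 - 540 - 600) - 22585 = 93 - 22585 = -22492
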